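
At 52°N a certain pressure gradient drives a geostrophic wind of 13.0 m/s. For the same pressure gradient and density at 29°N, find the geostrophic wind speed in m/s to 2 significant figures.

21 m/s

With the same pressure gradient and density, V_g ∝ 1/f ∝ 1/sin φ.
V₂ = V₁ · sin φ₁ / sin φ₂ = 13.0 × sin 52° / sin 29°
V₂ = 13.0 × 0.7880/0.4848 = 21 m/s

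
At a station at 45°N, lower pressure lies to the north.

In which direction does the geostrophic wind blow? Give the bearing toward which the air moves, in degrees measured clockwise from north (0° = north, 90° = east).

The pressure-gradient force points toward the north (bearing 000°).
Geostrophic balance: in the Northern Hemisphere the Coriolis force deflects motion to the right, so the geostrophic wind blows 90° to the right of the pressure-gradient force (low pressure on the left).
Rotating 000° by 90° clockwise gives 090° — the wind blows toward the east.

090°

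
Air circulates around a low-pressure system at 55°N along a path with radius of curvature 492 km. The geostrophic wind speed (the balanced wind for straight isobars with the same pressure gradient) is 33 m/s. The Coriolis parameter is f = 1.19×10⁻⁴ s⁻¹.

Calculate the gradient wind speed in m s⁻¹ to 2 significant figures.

Around a low, centrifugal force acts outward with Coriolis, so pressure-gradient force balances both:
(1/ρ)|∂P/∂n| = fV + V²/R  →  V² + fR·V − fR·V_g = 0
With fR = 1.19×10⁻⁴ × 492×10³ m = 58.5 m/s:
V = [−fR + √((fR)² + 4 fR V_g)]/2 = [−58.5 + √(58.5² + 4×58.5×33)]/2 = 23.5 m/s
Subgeostrophic (V < V_g = 33 m/s), as expected around a low.

24 m s⁻¹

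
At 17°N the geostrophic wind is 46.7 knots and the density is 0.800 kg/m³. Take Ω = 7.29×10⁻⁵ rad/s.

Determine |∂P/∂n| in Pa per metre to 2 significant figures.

8.2×10⁻⁴ Pa/m

Coriolis parameter at 17°N:
f = 2Ω sin φ = 2 × 7.29×10⁻⁵ × sin 17° = 4.26×10⁻⁵ s⁻¹
Wind speed in SI: 46.7 knots = 24.0 m/s
Geostrophic balance rearranged: |∂P/∂n| = f ρ V_g
|∂P/∂n| = 4.26×10⁻⁵ × 0.800 × 24.0 = 8.19×10⁻⁴ Pa/m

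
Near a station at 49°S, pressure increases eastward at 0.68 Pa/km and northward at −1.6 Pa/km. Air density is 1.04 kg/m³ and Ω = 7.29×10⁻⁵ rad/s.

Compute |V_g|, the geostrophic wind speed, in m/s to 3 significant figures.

Coriolis parameter at 49°S:
f = 2Ω sin φ = 2 × 7.29×10⁻⁵ × sin 49° = 1.10×10⁻⁴ s⁻¹
In the Southern Hemisphere f is negative: f = −1.10×10⁻⁴ s⁻¹.
Component geostrophic relations (x east, y north):
u_g = −(1/(fρ)) ∂P/∂y,  v_g = (1/(fρ)) ∂P/∂x
u_g = −(−1.6×10⁻³)/(−1.10×10⁻⁴ × 1.04) = −14.0 m/s;  v_g = (0.68×10⁻³)/(−1.10×10⁻⁴ × 1.04) = −5.94 m/s
|V_g| = √(u_g² + v_g²) = 15.2 m/s

15.2 m/s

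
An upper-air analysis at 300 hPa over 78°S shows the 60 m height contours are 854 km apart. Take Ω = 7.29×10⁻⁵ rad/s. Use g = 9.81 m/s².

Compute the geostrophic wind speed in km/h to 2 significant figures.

17 km/h

Coriolis parameter at 78°S:
f = 2Ω sin φ = 2 × 7.29×10⁻⁵ × sin 78° = 1.43×10⁻⁴ s⁻¹
Height gradient: |∂Z/∂n| = 60 m / 854000 m = 7.03×10⁻⁵
On a pressure surface, geostrophic balance gives V_g = (g/f)|∂Z/∂n|:
V_g = 9.81 × 7.03×10⁻⁵ / 1.43×10⁻⁴ = 4.83 m/s
Converting: 4.83 m/s × 3.6 = 17 km/h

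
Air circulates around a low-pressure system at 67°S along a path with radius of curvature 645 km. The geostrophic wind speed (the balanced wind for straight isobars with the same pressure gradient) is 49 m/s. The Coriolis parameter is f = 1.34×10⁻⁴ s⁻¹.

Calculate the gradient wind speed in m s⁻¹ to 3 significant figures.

Around a low, centrifugal force acts outward with Coriolis, so pressure-gradient force balances both:
(1/ρ)|∂P/∂n| = fV + V²/R  →  V² + fR·V − fR·V_g = 0
With fR = 1.34×10⁻⁴ × 645×10³ m = 86.4 m/s:
V = [−fR + √((fR)² + 4 fR V_g)]/2 = [−86.4 + √(86.4² + 4×86.4×49)]/2 = 34.9 m/s
Subgeostrophic (V < V_g = 49 m/s), as expected around a low.

34.9 m s⁻¹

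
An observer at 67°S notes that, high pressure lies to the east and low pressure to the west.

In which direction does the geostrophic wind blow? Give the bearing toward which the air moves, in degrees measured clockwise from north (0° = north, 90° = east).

The pressure-gradient force points toward the west (bearing 270°).
Geostrophic balance: in the Southern Hemisphere the Coriolis force deflects motion to the left, so the geostrophic wind blows 90° to the left of the pressure-gradient force (low pressure on the right).
Rotating 270° by 90° counterclockwise gives 180° — the wind blows toward the south.

180°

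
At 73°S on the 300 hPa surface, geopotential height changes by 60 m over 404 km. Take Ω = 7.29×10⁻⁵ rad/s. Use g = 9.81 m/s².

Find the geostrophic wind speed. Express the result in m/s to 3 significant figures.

10.4 m/s

Coriolis parameter at 73°S:
f = 2Ω sin φ = 2 × 7.29×10⁻⁵ × sin 73° = 1.39×10⁻⁴ s⁻¹
Height gradient: |∂Z/∂n| = 60 m / 404000 m = 1.49×10⁻⁴
On a pressure surface, geostrophic balance gives V_g = (g/f)|∂Z/∂n|:
V_g = 9.81 × 1.49×10⁻⁴ / 1.39×10⁻⁴ = 10.4 m/s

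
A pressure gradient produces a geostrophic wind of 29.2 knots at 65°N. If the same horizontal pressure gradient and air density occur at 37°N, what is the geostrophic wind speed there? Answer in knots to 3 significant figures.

44.0 knots

With the same pressure gradient and density, V_g ∝ 1/f ∝ 1/sin φ.
V₂ = V₁ · sin φ₁ / sin φ₂ = 29.2 × sin 65° / sin 37°
V₂ = 29.2 × 0.9063/0.6018 = 44.0 knots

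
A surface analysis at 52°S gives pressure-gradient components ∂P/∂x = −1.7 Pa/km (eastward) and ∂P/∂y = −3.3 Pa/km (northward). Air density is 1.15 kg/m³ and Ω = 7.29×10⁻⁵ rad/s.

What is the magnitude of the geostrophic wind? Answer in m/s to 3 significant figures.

28.1 m/s

Coriolis parameter at 52°S:
f = 2Ω sin φ = 2 × 7.29×10⁻⁵ × sin 52° = 1.15×10⁻⁴ s⁻¹
In the Southern Hemisphere f is negative: f = −1.15×10⁻⁴ s⁻¹.
Component geostrophic relations (x east, y north):
u_g = −(1/(fρ)) ∂P/∂y,  v_g = (1/(fρ)) ∂P/∂x
u_g = −(−3.3×10⁻³)/(−1.15×10⁻⁴ × 1.15) = −25.0 m/s;  v_g = (−1.7×10⁻³)/(−1.15×10⁻⁴ × 1.15) = 12.9 m/s
|V_g| = √(u_g² + v_g²) = 28.1 m/s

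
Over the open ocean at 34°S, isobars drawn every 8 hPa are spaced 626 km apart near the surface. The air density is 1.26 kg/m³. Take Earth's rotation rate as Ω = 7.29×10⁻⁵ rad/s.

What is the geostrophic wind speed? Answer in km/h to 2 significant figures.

Coriolis parameter at 34°S:
f = 2Ω sin φ = 2 × 7.29×10⁻⁵ × sin 34° = 8.15×10⁻⁵ s⁻¹
Pressure gradient: |∂P/∂n| = 800 Pa / 626000 m = 1.28×10⁻³ Pa/m
Geostrophic balance (pressure-gradient force = Coriolis force):
V_g = (1/(fρ)) |∂P/∂n| = 1.28×10⁻³ / (8.15×10⁻⁵ × 1.26) = 12.4 m/s
Converting: 12.4 m/s × 3.6 = 45 km/h

45 km/h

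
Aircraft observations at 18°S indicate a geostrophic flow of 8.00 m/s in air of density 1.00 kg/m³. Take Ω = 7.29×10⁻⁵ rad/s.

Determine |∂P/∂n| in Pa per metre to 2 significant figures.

Coriolis parameter at 18°S:
f = 2Ω sin φ = 2 × 7.29×10⁻⁵ × sin 18° = 4.51×10⁻⁵ s⁻¹
Geostrophic balance rearranged: |∂P/∂n| = f ρ V_g
|∂P/∂n| = 4.51×10⁻⁵ × 1.00 × 8.00 = 3.60×10⁻⁴ Pa/m

3.6×10⁻⁴ Pa/m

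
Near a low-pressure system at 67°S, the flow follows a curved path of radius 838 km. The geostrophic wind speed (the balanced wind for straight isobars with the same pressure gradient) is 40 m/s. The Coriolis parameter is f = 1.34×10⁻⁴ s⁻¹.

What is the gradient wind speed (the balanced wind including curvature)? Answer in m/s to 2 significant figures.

31 m/s

Around a low, centrifugal force acts outward with Coriolis, so pressure-gradient force balances both:
(1/ρ)|∂P/∂n| = fV + V²/R  →  V² + fR·V − fR·V_g = 0
With fR = 1.34×10⁻⁴ × 838×10³ m = 112 m/s:
V = [−fR + √((fR)² + 4 fR V_g)]/2 = [−112 + √(112² + 4×112×40)]/2 = 31.3 m/s
Subgeostrophic (V < V_g = 40 m/s), as expected around a low.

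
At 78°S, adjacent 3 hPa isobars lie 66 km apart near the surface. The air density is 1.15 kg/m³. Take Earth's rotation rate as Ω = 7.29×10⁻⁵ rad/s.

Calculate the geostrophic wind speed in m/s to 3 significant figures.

27.7 m/s

Coriolis parameter at 78°S:
f = 2Ω sin φ = 2 × 7.29×10⁻⁵ × sin 78° = 1.43×10⁻⁴ s⁻¹
Pressure gradient: |∂P/∂n| = 300 Pa / 66000 m = 4.55×10⁻³ Pa/m
Geostrophic balance (pressure-gradient force = Coriolis force):
V_g = (1/(fρ)) |∂P/∂n| = 4.55×10⁻³ / (1.43×10⁻⁴ × 1.15) = 27.7 m/s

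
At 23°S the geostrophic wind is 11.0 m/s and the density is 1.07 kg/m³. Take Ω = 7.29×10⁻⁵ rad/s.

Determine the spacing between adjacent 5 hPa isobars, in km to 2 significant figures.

750 km

Coriolis parameter at 23°S:
f = 2Ω sin φ = 2 × 7.29×10⁻⁵ × sin 23° = 5.70×10⁻⁵ s⁻¹
Geostrophic balance rearranged: |∂P/∂n| = f ρ V_g
|∂P/∂n| = 5.70×10⁻⁵ × 1.07 × 11.0 = 6.71×10⁻⁴ Pa/m
Isobar spacing: Δn = ΔP/|∂P/∂n| = 500 Pa / 6.71×10⁻⁴ Pa/m = 745689 m ≈ 750 km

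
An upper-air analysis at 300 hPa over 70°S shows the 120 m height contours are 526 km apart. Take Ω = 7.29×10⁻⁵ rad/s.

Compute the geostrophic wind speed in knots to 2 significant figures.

Coriolis parameter at 70°S:
f = 2Ω sin φ = 2 × 7.29×10⁻⁵ × sin 70° = 1.37×10⁻⁴ s⁻¹
Height gradient: |∂Z/∂n| = 120 m / 526000 m = 2.28×10⁻⁴
On a pressure surface, geostrophic balance gives V_g = (g/f)|∂Z/∂n|:
V_g = 9.81 × 2.28×10⁻⁴ / 1.37×10⁻⁴ = 16.3 m/s
Converting: 16.3 m/s × 1.944 = 32 knots

32 knots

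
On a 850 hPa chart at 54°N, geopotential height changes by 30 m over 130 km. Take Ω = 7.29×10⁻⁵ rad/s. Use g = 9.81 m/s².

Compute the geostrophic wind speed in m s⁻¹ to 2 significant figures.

19 m s⁻¹

Coriolis parameter at 54°N:
f = 2Ω sin φ = 2 × 7.29×10⁻⁵ × sin 54° = 1.18×10⁻⁴ s⁻¹
Height gradient: |∂Z/∂n| = 30 m / 130000 m = 2.31×10⁻⁴
On a pressure surface, geostrophic balance gives V_g = (g/f)|∂Z/∂n|:
V_g = 9.81 × 2.31×10⁻⁴ / 1.18×10⁻⁴ = 19.2 m/s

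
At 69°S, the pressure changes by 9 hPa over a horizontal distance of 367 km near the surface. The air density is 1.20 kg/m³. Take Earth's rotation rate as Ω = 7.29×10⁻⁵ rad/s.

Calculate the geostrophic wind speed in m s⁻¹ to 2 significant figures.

Coriolis parameter at 69°S:
f = 2Ω sin φ = 2 × 7.29×10⁻⁵ × sin 69° = 1.36×10⁻⁴ s⁻¹
Pressure gradient: |∂P/∂n| = 900 Pa / 367000 m = 2.45×10⁻³ Pa/m
Geostrophic balance (pressure-gradient force = Coriolis force):
V_g = (1/(fρ)) |∂P/∂n| = 2.45×10⁻³ / (1.36×10⁻⁴ × 1.20) = 15.0 m/s

15 m s⁻¹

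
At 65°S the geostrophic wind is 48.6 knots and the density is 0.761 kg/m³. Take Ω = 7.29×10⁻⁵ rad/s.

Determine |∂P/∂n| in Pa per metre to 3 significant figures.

Coriolis parameter at 65°S:
f = 2Ω sin φ = 2 × 7.29×10⁻⁵ × sin 65° = 1.32×10⁻⁴ s⁻¹
Wind speed in SI: 48.6 knots = 25.0 m/s
Geostrophic balance rearranged: |∂P/∂n| = f ρ V_g
|∂P/∂n| = 1.32×10⁻⁴ × 0.761 × 25.0 = 2.51×10⁻³ Pa/m

2.51×10⁻³ Pa/m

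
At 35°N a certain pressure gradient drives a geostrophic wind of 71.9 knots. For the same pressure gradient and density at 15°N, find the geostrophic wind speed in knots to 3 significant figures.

With the same pressure gradient and density, V_g ∝ 1/f ∝ 1/sin φ.
V₂ = V₁ · sin φ₁ / sin φ₂ = 71.9 × sin 35° / sin 15°
V₂ = 71.9 × 0.5736/0.2588 = 159 knots

159 knots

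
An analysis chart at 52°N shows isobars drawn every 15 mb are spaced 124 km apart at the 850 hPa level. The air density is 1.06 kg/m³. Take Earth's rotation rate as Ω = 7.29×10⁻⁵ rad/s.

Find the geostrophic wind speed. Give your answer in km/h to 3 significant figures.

358 km/h

Coriolis parameter at 52°N:
f = 2Ω sin φ = 2 × 7.29×10⁻⁵ × sin 52° = 1.15×10⁻⁴ s⁻¹
Pressure gradient: |∂P/∂n| = 1500 Pa / 124000 m = 1.21×10⁻² Pa/m
Geostrophic balance (pressure-gradient force = Coriolis force):
V_g = (1/(fρ)) |∂P/∂n| = 1.21×10⁻² / (1.15×10⁻⁴ × 1.06) = 99.3 m/s
Converting: 99.3 m/s × 3.6 = 358 km/h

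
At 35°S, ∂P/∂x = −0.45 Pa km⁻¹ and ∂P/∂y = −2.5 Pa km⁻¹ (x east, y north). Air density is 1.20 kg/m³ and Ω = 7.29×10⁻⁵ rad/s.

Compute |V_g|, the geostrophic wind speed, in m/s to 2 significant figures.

Coriolis parameter at 35°S:
f = 2Ω sin φ = 2 × 7.29×10⁻⁵ × sin 35° = 8.36×10⁻⁵ s⁻¹
In the Southern Hemisphere f is negative: f = −8.36×10⁻⁵ s⁻¹.
Component geostrophic relations (x east, y north):
u_g = −(1/(fρ)) ∂P/∂y,  v_g = (1/(fρ)) ∂P/∂x
u_g = −(−2.5×10⁻³)/(−8.36×10⁻⁵ × 1.20) = −24.9 m/s;  v_g = (−0.45×10⁻³)/(−8.36×10⁻⁵ × 1.20) = 4.48 m/s
|V_g| = √(u_g² + v_g²) = 25.3 m/s

25 m/s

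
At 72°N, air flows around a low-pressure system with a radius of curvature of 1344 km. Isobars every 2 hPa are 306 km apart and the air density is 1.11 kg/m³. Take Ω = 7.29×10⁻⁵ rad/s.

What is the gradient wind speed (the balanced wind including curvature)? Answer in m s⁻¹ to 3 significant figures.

4.15 m s⁻¹

Coriolis parameter at 72°N:
f = 2Ω sin φ = 2 × 7.29×10⁻⁵ × sin 72° = 1.39×10⁻⁴ s⁻¹
Pressure gradient: |∂P/∂n| = 200 Pa / 306000 m = 6.54×10⁻⁴ Pa/m
Geostrophic speed: V_g = |∂P/∂n|/(fρ) = 6.54×10⁻⁴/(1.39×10⁻⁴ × 1.11) = 4.25 m/s
Around a low, centrifugal force acts outward with Coriolis, so pressure-gradient force balances both:
(1/ρ)|∂P/∂n| = fV + V²/R  →  V² + fR·V − fR·V_g = 0
With fR = 1.39×10⁻⁴ × 1344×10³ m = 186 m/s:
V = [−fR + √((fR)² + 4 fR V_g)]/2 = [−186 + √(186² + 4×186×4.25)]/2 = 4.15 m/s
Subgeostrophic (V < V_g = 4.25 m/s), as expected around a low.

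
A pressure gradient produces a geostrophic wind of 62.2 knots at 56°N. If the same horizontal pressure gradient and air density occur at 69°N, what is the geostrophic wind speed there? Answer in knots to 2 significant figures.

With the same pressure gradient and density, V_g ∝ 1/f ∝ 1/sin φ.
V₂ = V₁ · sin φ₁ / sin φ₂ = 62.2 × sin 56° / sin 69°
V₂ = 62.2 × 0.8290/0.9336 = 55 knots

55 knots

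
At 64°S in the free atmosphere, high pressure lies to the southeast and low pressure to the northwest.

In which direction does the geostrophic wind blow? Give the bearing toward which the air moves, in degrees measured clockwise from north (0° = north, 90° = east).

The pressure-gradient force points toward the northwest (bearing 315°).
Geostrophic balance: in the Southern Hemisphere the Coriolis force deflects motion to the left, so the geostrophic wind blows 90° to the left of the pressure-gradient force (low pressure on the right).
Rotating 315° by 90° counterclockwise gives 225° — the wind blows toward the southwest.

225°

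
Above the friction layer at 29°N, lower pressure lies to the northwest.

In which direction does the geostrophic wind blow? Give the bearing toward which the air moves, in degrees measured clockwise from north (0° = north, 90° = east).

The pressure-gradient force points toward the northwest (bearing 315°).
Geostrophic balance: in the Northern Hemisphere the Coriolis force deflects motion to the right, so the geostrophic wind blows 90° to the right of the pressure-gradient force (low pressure on the left).
Rotating 315° by 90° clockwise gives 045° — the wind blows toward the northeast.

045°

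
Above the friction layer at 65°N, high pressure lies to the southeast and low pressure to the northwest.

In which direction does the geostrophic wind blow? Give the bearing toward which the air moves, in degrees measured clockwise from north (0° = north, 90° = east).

The pressure-gradient force points toward the northwest (bearing 315°).
Geostrophic balance: in the Northern Hemisphere the Coriolis force deflects motion to the right, so the geostrophic wind blows 90° to the right of the pressure-gradient force (low pressure on the left).
Rotating 315° by 90° clockwise gives 045° — the wind blows toward the northeast.

045°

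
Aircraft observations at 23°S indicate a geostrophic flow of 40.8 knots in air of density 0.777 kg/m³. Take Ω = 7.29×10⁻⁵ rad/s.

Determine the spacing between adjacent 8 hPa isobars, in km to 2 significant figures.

Coriolis parameter at 23°S:
f = 2Ω sin φ = 2 × 7.29×10⁻⁵ × sin 23° = 5.70×10⁻⁵ s⁻¹
Wind speed in SI: 40.8 knots = 21.0 m/s
Geostrophic balance rearranged: |∂P/∂n| = f ρ V_g
|∂P/∂n| = 5.70×10⁻⁵ × 0.777 × 21.0 = 9.29×10⁻⁴ Pa/m
Isobar spacing: Δn = ΔP/|∂P/∂n| = 800 Pa / 9.29×10⁻⁴ Pa/m = 861063 m ≈ 860 km

860 km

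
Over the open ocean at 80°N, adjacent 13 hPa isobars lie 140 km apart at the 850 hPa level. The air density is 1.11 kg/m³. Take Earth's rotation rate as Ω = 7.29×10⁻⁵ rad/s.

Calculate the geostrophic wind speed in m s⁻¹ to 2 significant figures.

58 m s⁻¹

Coriolis parameter at 80°N:
f = 2Ω sin φ = 2 × 7.29×10⁻⁵ × sin 80° = 1.44×10⁻⁴ s⁻¹
Pressure gradient: |∂P/∂n| = 1300 Pa / 140000 m = 9.29×10⁻³ Pa/m
Geostrophic balance (pressure-gradient force = Coriolis force):
V_g = (1/(fρ)) |∂P/∂n| = 9.29×10⁻³ / (1.44×10⁻⁴ × 1.11) = 58.3 m/s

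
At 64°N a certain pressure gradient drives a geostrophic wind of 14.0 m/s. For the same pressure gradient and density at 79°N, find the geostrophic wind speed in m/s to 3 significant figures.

With the same pressure gradient and density, V_g ∝ 1/f ∝ 1/sin φ.
V₂ = V₁ · sin φ₁ / sin φ₂ = 14.0 × sin 64° / sin 79°
V₂ = 14.0 × 0.8988/0.9816 = 12.8 m/s

12.8 m/s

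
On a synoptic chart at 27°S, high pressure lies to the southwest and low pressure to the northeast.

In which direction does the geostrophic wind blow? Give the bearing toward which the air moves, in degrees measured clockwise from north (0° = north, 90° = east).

315°

The pressure-gradient force points toward the northeast (bearing 045°).
Geostrophic balance: in the Southern Hemisphere the Coriolis force deflects motion to the left, so the geostrophic wind blows 90° to the left of the pressure-gradient force (low pressure on the right).
Rotating 045° by 90° counterclockwise gives 315° — the wind blows toward the northwest.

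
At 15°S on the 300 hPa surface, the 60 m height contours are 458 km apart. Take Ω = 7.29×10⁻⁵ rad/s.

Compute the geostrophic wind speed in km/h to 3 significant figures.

Coriolis parameter at 15°S:
f = 2Ω sin φ = 2 × 7.29×10⁻⁵ × sin 15° = 3.77×10⁻⁵ s⁻¹
Height gradient: |∂Z/∂n| = 60 m / 458000 m = 1.31×10⁻⁴
On a pressure surface, geostrophic balance gives V_g = (g/f)|∂Z/∂n|:
V_g = 9.81 × 1.31×10⁻⁴ / 3.77×10⁻⁵ = 34.1 m/s
Converting: 34.1 m/s × 3.6 = 123 km/h

123 km/h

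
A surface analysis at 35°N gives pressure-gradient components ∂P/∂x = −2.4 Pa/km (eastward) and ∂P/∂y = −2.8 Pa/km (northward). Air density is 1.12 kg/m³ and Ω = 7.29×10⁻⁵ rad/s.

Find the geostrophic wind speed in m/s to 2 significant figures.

Coriolis parameter at 35°N:
f = 2Ω sin φ = 2 × 7.29×10⁻⁵ × sin 35° = 8.36×10⁻⁵ s⁻¹
Component geostrophic relations (x east, y north):
u_g = −(1/(fρ)) ∂P/∂y,  v_g = (1/(fρ)) ∂P/∂x
u_g = −(−2.8×10⁻³)/(8.36×10⁻⁵ × 1.12) = 29.9 m/s;  v_g = (−2.4×10⁻³)/(8.36×10⁻⁵ × 1.12) = −25.6 m/s
|V_g| = √(u_g² + v_g²) = 39.4 m/s

39 m/s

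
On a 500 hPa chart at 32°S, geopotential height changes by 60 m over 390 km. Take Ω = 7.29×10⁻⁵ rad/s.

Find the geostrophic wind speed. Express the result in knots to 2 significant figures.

Coriolis parameter at 32°S:
f = 2Ω sin φ = 2 × 7.29×10⁻⁵ × sin 32° = 7.73×10⁻⁵ s⁻¹
Height gradient: |∂Z/∂n| = 60 m / 390000 m = 1.54×10⁻⁴
On a pressure surface, geostrophic balance gives V_g = (g/f)|∂Z/∂n|:
V_g = 9.81 × 1.54×10⁻⁴ / 7.73×10⁻⁵ = 19.5 m/s
Converting: 19.5 m/s × 1.944 = 38 knots

38 knots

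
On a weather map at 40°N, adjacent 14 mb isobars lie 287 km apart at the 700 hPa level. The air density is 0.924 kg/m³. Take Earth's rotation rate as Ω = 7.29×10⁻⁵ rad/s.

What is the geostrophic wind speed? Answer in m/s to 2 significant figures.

Coriolis parameter at 40°N:
f = 2Ω sin φ = 2 × 7.29×10⁻⁵ × sin 40° = 9.37×10⁻⁵ s⁻¹
Pressure gradient: |∂P/∂n| = 1400 Pa / 287000 m = 4.88×10⁻³ Pa/m
Geostrophic balance (pressure-gradient force = Coriolis force):
V_g = (1/(fρ)) |∂P/∂n| = 4.88×10⁻³ / (9.37×10⁻⁵ × 0.924) = 56.3 m/s

56 m/s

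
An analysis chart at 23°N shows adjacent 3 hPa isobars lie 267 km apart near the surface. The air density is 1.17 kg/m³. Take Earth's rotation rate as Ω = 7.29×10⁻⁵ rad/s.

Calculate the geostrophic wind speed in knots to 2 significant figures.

Coriolis parameter at 23°N:
f = 2Ω sin φ = 2 × 7.29×10⁻⁵ × sin 23° = 5.70×10⁻⁵ s⁻¹
Pressure gradient: |∂P/∂n| = 300 Pa / 267000 m = 1.12×10⁻³ Pa/m
Geostrophic balance (pressure-gradient force = Coriolis force):
V_g = (1/(fρ)) |∂P/∂n| = 1.12×10⁻³ / (5.70×10⁻⁵ × 1.17) = 16.9 m/s
Converting: 16.9 m/s × 1.944 = 33 knots

33 knots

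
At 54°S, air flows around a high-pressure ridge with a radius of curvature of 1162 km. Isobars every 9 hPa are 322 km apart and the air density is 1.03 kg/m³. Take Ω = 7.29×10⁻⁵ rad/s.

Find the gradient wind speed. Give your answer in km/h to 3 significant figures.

105 km/h

Coriolis parameter at 54°S:
f = 2Ω sin φ = 2 × 7.29×10⁻⁵ × sin 54° = 1.18×10⁻⁴ s⁻¹
Pressure gradient: |∂P/∂n| = 900 Pa / 322000 m = 2.80×10⁻³ Pa/m
Geostrophic speed: V_g = |∂P/∂n|/(fρ) = 2.80×10⁻³/(1.18×10⁻⁴ × 1.03) = 23.0 m/s
Around a high, pressure-gradient force acts outward with centrifugal, so Coriolis balances both:
fV = (1/ρ)|∂P/∂n| + V²/R  →  V² − fR·V + fR·V_g = 0
With fR = 1.18×10⁻⁴ × 1162×10³ m = 137 m/s:
V = [fR − √((fR)² − 4 fR V_g)]/2 = [137 − √(137² − 4×137×23)]/2 = 29.2 m/s
Supergeostrophic (V > V_g = 23 m/s), as expected around a high.
Converting: 29.2 m/s × 3.6 = 105 km/h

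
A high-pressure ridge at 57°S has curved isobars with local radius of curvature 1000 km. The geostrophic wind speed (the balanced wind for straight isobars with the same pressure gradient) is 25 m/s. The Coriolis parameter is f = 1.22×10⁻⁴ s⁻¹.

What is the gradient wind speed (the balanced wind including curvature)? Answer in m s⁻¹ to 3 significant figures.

Around a high, pressure-gradient force acts outward with centrifugal, so Coriolis balances both:
fV = (1/ρ)|∂P/∂n| + V²/R  →  V² − fR·V + fR·V_g = 0
With fR = 1.22×10⁻⁴ × 1000×10³ m = 122 m/s:
V = [fR − √((fR)² − 4 fR V_g)]/2 = [122 − √(122² − 4×122×25)]/2 = 35.1 m/s
Supergeostrophic (V > V_g = 25 m/s), as expected around a high.

35.1 m s⁻¹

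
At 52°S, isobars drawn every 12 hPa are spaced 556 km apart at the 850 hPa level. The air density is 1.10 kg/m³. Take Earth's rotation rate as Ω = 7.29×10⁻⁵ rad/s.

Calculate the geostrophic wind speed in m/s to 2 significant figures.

17 m/s

Coriolis parameter at 52°S:
f = 2Ω sin φ = 2 × 7.29×10⁻⁵ × sin 52° = 1.15×10⁻⁴ s⁻¹
Pressure gradient: |∂P/∂n| = 1200 Pa / 556000 m = 2.16×10⁻³ Pa/m
Geostrophic balance (pressure-gradient force = Coriolis force):
V_g = (1/(fρ)) |∂P/∂n| = 2.16×10⁻³ / (1.15×10⁻⁴ × 1.10) = 17.1 m/s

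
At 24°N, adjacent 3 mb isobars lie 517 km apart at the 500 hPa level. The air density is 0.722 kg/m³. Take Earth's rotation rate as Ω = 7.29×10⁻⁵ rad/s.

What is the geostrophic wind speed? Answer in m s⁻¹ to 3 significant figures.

Coriolis parameter at 24°N:
f = 2Ω sin φ = 2 × 7.29×10⁻⁵ × sin 24° = 5.93×10⁻⁵ s⁻¹
Pressure gradient: |∂P/∂n| = 300 Pa / 517000 m = 5.80×10⁻⁴ Pa/m
Geostrophic balance (pressure-gradient force = Coriolis force):
V_g = (1/(fρ)) |∂P/∂n| = 5.80×10⁻⁴ / (5.93×10⁻⁵ × 0.722) = 13.6 m/s

13.6 m s⁻¹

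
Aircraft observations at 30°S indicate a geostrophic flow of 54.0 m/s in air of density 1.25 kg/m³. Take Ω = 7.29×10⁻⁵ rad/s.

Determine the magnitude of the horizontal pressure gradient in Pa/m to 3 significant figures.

Coriolis parameter at 30°S:
f = 2Ω sin φ = 2 × 7.29×10⁻⁵ × sin 30° = 7.29×10⁻⁵ s⁻¹
Geostrophic balance rearranged: |∂P/∂n| = f ρ V_g
|∂P/∂n| = 7.29×10⁻⁵ × 1.25 × 54.0 = 4.92×10⁻³ Pa/m

4.92×10⁻³ Pa/m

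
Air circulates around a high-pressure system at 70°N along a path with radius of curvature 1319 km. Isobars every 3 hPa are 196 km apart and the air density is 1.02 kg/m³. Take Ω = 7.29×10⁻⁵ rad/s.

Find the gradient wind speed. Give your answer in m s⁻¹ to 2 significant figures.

12 m s⁻¹

Coriolis parameter at 70°N:
f = 2Ω sin φ = 2 × 7.29×10⁻⁵ × sin 70° = 1.37×10⁻⁴ s⁻¹
Pressure gradient: |∂P/∂n| = 300 Pa / 196000 m = 1.53×10⁻³ Pa/m
Geostrophic speed: V_g = |∂P/∂n|/(fρ) = 1.53×10⁻³/(1.37×10⁻⁴ × 1.02) = 11.0 m/s
Around a high, pressure-gradient force acts outward with centrifugal, so Coriolis balances both:
fV = (1/ρ)|∂P/∂n| + V²/R  →  V² − fR·V + fR·V_g = 0
With fR = 1.37×10⁻⁴ × 1319×10³ m = 181 m/s:
V = [fR − √((fR)² − 4 fR V_g)]/2 = [181 − √(181² − 4×181×11)]/2 = 11.7 m/s
Supergeostrophic (V > V_g = 11 m/s), as expected around a high.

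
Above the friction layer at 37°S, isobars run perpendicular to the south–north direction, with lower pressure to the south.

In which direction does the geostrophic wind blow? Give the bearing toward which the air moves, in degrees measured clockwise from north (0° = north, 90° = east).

The pressure-gradient force points toward the south (bearing 180°).
Geostrophic balance: in the Southern Hemisphere the Coriolis force deflects motion to the left, so the geostrophic wind blows 90° to the left of the pressure-gradient force (low pressure on the right).
Rotating 180° by 90° counterclockwise gives 090° — the wind blows toward the east.

090°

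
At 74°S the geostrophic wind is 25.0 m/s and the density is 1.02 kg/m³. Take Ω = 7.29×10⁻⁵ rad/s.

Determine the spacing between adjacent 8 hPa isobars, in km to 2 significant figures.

220 km

Coriolis parameter at 74°S:
f = 2Ω sin φ = 2 × 7.29×10⁻⁵ × sin 74° = 1.40×10⁻⁴ s⁻¹
Geostrophic balance rearranged: |∂P/∂n| = f ρ V_g
|∂P/∂n| = 1.40×10⁻⁴ × 1.02 × 25.0 = 3.57×10⁻³ Pa/m
Isobar spacing: Δn = ΔP/|∂P/∂n| = 800 Pa / 3.57×10⁻³ Pa/m = 223847 m ≈ 220 km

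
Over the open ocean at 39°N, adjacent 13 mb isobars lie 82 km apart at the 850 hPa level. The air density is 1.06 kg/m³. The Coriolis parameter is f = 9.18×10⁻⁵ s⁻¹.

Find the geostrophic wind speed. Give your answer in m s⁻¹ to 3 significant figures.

Pressure gradient: |∂P/∂n| = 1300 Pa / 82000 m = 1.59×10⁻² Pa/m
Geostrophic balance (pressure-gradient force = Coriolis force):
V_g = (1/(fρ)) |∂P/∂n| = 1.59×10⁻² / (9.18×10⁻⁵ × 1.06) = 163 m/s

163 m s⁻¹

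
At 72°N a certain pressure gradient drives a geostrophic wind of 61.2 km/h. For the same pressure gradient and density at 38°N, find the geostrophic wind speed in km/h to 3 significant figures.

With the same pressure gradient and density, V_g ∝ 1/f ∝ 1/sin φ.
V₂ = V₁ · sin φ₁ / sin φ₂ = 61.2 × sin 72° / sin 38°
V₂ = 61.2 × 0.9511/0.6157 = 94.5 km/h

94.5 km/h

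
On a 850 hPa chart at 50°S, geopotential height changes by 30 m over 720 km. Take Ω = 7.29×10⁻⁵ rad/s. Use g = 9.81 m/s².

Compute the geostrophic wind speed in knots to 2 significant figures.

7.1 knots

Coriolis parameter at 50°S:
f = 2Ω sin φ = 2 × 7.29×10⁻⁵ × sin 50° = 1.12×10⁻⁴ s⁻¹
Height gradient: |∂Z/∂n| = 30 m / 720000 m = 4.17×10⁻⁵
On a pressure surface, geostrophic balance gives V_g = (g/f)|∂Z/∂n|:
V_g = 9.81 × 4.17×10⁻⁵ / 1.12×10⁻⁴ = 3.66 m/s
Converting: 3.66 m/s × 1.944 = 7.1 knots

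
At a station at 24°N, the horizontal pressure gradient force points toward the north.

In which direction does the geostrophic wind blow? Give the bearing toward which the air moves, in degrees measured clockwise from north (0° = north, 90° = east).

The pressure-gradient force points toward the north (bearing 000°).
Geostrophic balance: in the Northern Hemisphere the Coriolis force deflects motion to the right, so the geostrophic wind blows 90° to the right of the pressure-gradient force (low pressure on the left).
Rotating 000° by 90° clockwise gives 090° — the wind blows toward the east.

090°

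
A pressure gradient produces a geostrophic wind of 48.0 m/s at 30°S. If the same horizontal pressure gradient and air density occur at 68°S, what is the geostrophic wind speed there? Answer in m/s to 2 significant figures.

26 m/s

With the same pressure gradient and density, V_g ∝ 1/f ∝ 1/sin φ.
V₂ = V₁ · sin φ₁ / sin φ₂ = 48.0 × sin 30° / sin 68°
V₂ = 48.0 × 0.5000/0.9272 = 26 m/s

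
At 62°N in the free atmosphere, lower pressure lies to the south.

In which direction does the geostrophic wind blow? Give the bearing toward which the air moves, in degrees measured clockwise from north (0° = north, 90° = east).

The pressure-gradient force points toward the south (bearing 180°).
Geostrophic balance: in the Northern Hemisphere the Coriolis force deflects motion to the right, so the geostrophic wind blows 90° to the right of the pressure-gradient force (low pressure on the left).
Rotating 180° by 90° clockwise gives 270° — the wind blows toward the west.

270°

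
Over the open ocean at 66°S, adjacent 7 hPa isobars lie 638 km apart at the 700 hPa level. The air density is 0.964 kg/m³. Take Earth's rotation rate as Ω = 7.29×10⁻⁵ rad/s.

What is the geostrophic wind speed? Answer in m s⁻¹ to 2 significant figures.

8.5 m s⁻¹

Coriolis parameter at 66°S:
f = 2Ω sin φ = 2 × 7.29×10⁻⁵ × sin 66° = 1.33×10⁻⁴ s⁻¹
Pressure gradient: |∂P/∂n| = 700 Pa / 638000 m = 1.10×10⁻³ Pa/m
Geostrophic balance (pressure-gradient force = Coriolis force):
V_g = (1/(fρ)) |∂P/∂n| = 1.10×10⁻³ / (1.33×10⁻⁴ × 0.964) = 8.55 m/s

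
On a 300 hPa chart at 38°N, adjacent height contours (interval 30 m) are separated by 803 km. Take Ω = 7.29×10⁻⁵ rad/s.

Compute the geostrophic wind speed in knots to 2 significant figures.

7.9 knots

Coriolis parameter at 38°N:
f = 2Ω sin φ = 2 × 7.29×10⁻⁵ × sin 38° = 8.98×10⁻⁵ s⁻¹
Height gradient: |∂Z/∂n| = 30 m / 803000 m = 3.74×10⁻⁵
On a pressure surface, geostrophic balance gives V_g = (g/f)|∂Z/∂n|:
V_g = 9.81 × 3.74×10⁻⁵ / 8.98×10⁻⁵ = 4.08 m/s
Converting: 4.08 m/s × 1.944 = 7.9 knots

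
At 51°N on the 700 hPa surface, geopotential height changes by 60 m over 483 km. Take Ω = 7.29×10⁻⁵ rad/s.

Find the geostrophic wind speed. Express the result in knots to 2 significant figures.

21 knots

Coriolis parameter at 51°N:
f = 2Ω sin φ = 2 × 7.29×10⁻⁵ × sin 51° = 1.13×10⁻⁴ s⁻¹
Height gradient: |∂Z/∂n| = 60 m / 483000 m = 1.24×10⁻⁴
On a pressure surface, geostrophic balance gives V_g = (g/f)|∂Z/∂n|:
V_g = 9.81 × 1.24×10⁻⁴ / 1.13×10⁻⁴ = 10.8 m/s
Converting: 10.8 m/s × 1.944 = 21 knots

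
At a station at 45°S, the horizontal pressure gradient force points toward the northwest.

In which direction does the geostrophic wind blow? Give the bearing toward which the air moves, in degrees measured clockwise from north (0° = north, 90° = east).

The pressure-gradient force points toward the northwest (bearing 315°).
Geostrophic balance: in the Southern Hemisphere the Coriolis force deflects motion to the left, so the geostrophic wind blows 90° to the left of the pressure-gradient force (low pressure on the right).
Rotating 315° by 90° counterclockwise gives 225° — the wind blows toward the southwest.

225°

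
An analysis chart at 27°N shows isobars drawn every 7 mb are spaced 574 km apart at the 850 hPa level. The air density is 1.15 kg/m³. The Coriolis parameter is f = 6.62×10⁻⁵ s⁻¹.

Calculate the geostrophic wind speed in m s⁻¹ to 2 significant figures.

Pressure gradient: |∂P/∂n| = 700 Pa / 574000 m = 1.22×10⁻³ Pa/m
Geostrophic balance (pressure-gradient force = Coriolis force):
V_g = (1/(fρ)) |∂P/∂n| = 1.22×10⁻³ / (6.62×10⁻⁵ × 1.15) = 16.0 m/s

16 m s⁻¹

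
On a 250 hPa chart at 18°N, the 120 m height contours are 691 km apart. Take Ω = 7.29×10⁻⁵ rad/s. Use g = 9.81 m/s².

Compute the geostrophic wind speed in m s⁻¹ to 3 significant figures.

37.8 m s⁻¹

Coriolis parameter at 18°N:
f = 2Ω sin φ = 2 × 7.29×10⁻⁵ × sin 18° = 4.51×10⁻⁵ s⁻¹
Height gradient: |∂Z/∂n| = 120 m / 691000 m = 1.74×10⁻⁴
On a pressure surface, geostrophic balance gives V_g = (g/f)|∂Z/∂n|:
V_g = 9.81 × 1.74×10⁻⁴ / 4.51×10⁻⁵ = 37.8 m/s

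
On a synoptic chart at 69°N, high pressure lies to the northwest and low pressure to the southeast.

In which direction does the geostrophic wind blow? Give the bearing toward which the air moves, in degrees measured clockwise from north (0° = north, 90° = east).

The pressure-gradient force points toward the southeast (bearing 135°).
Geostrophic balance: in the Northern Hemisphere the Coriolis force deflects motion to the right, so the geostrophic wind blows 90° to the right of the pressure-gradient force (low pressure on the left).
Rotating 135° by 90° clockwise gives 225° — the wind blows toward the southwest.

225°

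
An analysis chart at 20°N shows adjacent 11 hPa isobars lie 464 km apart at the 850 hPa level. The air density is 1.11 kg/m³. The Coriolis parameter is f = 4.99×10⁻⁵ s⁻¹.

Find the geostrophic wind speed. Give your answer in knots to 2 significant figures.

Pressure gradient: |∂P/∂n| = 1100 Pa / 464000 m = 2.37×10⁻³ Pa/m
Geostrophic balance (pressure-gradient force = Coriolis force):
V_g = (1/(fρ)) |∂P/∂n| = 2.37×10⁻³ / (4.99×10⁻⁵ × 1.11) = 42.8 m/s
Converting: 42.8 m/s × 1.944 = 83 knots

83 knots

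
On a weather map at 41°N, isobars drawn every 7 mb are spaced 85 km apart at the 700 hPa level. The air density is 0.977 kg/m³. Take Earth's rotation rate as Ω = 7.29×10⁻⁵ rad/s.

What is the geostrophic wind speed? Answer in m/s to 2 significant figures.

88 m/s

Coriolis parameter at 41°N:
f = 2Ω sin φ = 2 × 7.29×10⁻⁵ × sin 41° = 9.57×10⁻⁵ s⁻¹
Pressure gradient: |∂P/∂n| = 700 Pa / 85000 m = 8.24×10⁻³ Pa/m
Geostrophic balance (pressure-gradient force = Coriolis force):
V_g = (1/(fρ)) |∂P/∂n| = 8.24×10⁻³ / (9.57×10⁻⁵ × 0.977) = 88.1 m/s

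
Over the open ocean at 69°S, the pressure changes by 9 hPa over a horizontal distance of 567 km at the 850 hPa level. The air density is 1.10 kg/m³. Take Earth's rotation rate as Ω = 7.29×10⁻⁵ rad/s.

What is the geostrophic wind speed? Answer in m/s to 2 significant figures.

11 m/s

Coriolis parameter at 69°S:
f = 2Ω sin φ = 2 × 7.29×10⁻⁵ × sin 69° = 1.36×10⁻⁴ s⁻¹
Pressure gradient: |∂P/∂n| = 900 Pa / 567000 m = 1.59×10⁻³ Pa/m
Geostrophic balance (pressure-gradient force = Coriolis force):
V_g = (1/(fρ)) |∂P/∂n| = 1.59×10⁻³ / (1.36×10⁻⁴ × 1.10) = 10.6 m/s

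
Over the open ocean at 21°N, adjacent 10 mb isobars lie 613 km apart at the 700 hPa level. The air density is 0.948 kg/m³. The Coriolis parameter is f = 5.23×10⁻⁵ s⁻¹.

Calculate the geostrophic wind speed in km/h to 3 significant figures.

118 km/h

Pressure gradient: |∂P/∂n| = 1000 Pa / 613000 m = 1.63×10⁻³ Pa/m
Geostrophic balance (pressure-gradient force = Coriolis force):
V_g = (1/(fρ)) |∂P/∂n| = 1.63×10⁻³ / (5.23×10⁻⁵ × 0.948) = 32.9 m/s
Converting: 32.9 m/s × 3.6 = 118 km/h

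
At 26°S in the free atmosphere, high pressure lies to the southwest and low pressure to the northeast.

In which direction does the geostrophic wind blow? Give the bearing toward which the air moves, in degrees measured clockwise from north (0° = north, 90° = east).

315°

The pressure-gradient force points toward the northeast (bearing 045°).
Geostrophic balance: in the Southern Hemisphere the Coriolis force deflects motion to the left, so the geostrophic wind blows 90° to the left of the pressure-gradient force (low pressure on the right).
Rotating 045° by 90° counterclockwise gives 315° — the wind blows toward the northwest.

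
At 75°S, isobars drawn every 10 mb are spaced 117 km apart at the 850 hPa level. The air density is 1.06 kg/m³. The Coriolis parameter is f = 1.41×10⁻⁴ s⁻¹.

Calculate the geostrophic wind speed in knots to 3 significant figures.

111 knots

Pressure gradient: |∂P/∂n| = 1000 Pa / 117000 m = 8.55×10⁻³ Pa/m
Geostrophic balance (pressure-gradient force = Coriolis force):
V_g = (1/(fρ)) |∂P/∂n| = 8.55×10⁻³ / (1.41×10⁻⁴ × 1.06) = 57.2 m/s
Converting: 57.2 m/s × 1.944 = 111 knots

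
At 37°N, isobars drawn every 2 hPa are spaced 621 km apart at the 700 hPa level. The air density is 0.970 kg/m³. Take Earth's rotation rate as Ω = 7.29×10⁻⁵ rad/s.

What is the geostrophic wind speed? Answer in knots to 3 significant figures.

7.36 knots

Coriolis parameter at 37°N:
f = 2Ω sin φ = 2 × 7.29×10⁻⁵ × sin 37° = 8.77×10⁻⁵ s⁻¹
Pressure gradient: |∂P/∂n| = 200 Pa / 621000 m = 3.22×10⁻⁴ Pa/m
Geostrophic balance (pressure-gradient force = Coriolis force):
V_g = (1/(fρ)) |∂P/∂n| = 3.22×10⁻⁴ / (8.77×10⁻⁵ × 0.970) = 3.78 m/s
Converting: 3.78 m/s × 1.944 = 7.36 knots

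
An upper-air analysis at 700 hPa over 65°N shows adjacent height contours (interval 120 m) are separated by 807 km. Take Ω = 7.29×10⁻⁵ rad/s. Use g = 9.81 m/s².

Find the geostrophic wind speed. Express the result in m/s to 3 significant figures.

Coriolis parameter at 65°N:
f = 2Ω sin φ = 2 × 7.29×10⁻⁵ × sin 65° = 1.32×10⁻⁴ s⁻¹
Height gradient: |∂Z/∂n| = 120 m / 807000 m = 1.49×10⁻⁴
On a pressure surface, geostrophic balance gives V_g = (g/f)|∂Z/∂n|:
V_g = 9.81 × 1.49×10⁻⁴ / 1.32×10⁻⁴ = 11.0 m/s

11.0 m/s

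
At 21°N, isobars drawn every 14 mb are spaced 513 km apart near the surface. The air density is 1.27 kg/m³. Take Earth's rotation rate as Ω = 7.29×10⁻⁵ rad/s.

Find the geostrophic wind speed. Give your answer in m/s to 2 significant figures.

41 m/s

Coriolis parameter at 21°N:
f = 2Ω sin φ = 2 × 7.29×10⁻⁵ × sin 21° = 5.23×10⁻⁵ s⁻¹
Pressure gradient: |∂P/∂n| = 1400 Pa / 513000 m = 2.73×10⁻³ Pa/m
Geostrophic balance (pressure-gradient force = Coriolis force):
V_g = (1/(fρ)) |∂P/∂n| = 2.73×10⁻³ / (5.23×10⁻⁵ × 1.27) = 41.1 m/s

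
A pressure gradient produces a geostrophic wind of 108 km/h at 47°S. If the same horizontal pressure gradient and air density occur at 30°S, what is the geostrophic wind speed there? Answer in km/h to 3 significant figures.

With the same pressure gradient and density, V_g ∝ 1/f ∝ 1/sin φ.
V₂ = V₁ · sin φ₁ / sin φ₂ = 108 × sin 47° / sin 30°
V₂ = 108 × 0.7314/0.5000 = 158 km/h

158 km/h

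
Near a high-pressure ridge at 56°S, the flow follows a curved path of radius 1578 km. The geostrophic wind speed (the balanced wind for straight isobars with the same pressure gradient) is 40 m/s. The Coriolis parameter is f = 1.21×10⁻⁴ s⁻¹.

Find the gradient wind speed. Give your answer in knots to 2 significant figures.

110 knots

Around a high, pressure-gradient force acts outward with centrifugal, so Coriolis balances both:
fV = (1/ρ)|∂P/∂n| + V²/R  →  V² − fR·V + fR·V_g = 0
With fR = 1.21×10⁻⁴ × 1578×10³ m = 191 m/s:
V = [fR − √((fR)² − 4 fR V_g)]/2 = [191 − √(191² − 4×191×40)]/2 = 57 m/s
Supergeostrophic (V > V_g = 40 m/s), as expected around a high.
Converting: 57 m/s × 1.944 = 110 knots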